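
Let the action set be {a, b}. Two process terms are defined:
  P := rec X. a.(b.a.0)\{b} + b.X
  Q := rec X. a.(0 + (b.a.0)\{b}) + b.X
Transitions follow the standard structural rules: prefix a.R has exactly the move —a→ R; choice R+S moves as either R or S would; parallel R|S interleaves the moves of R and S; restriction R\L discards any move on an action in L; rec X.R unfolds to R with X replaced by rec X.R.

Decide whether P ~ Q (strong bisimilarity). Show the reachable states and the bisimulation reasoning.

Reachable graph of P (2 states):
  m0 = rec X. a.(b.a.0)\{b} + b.X ⊢ --a--▸ m1, --b--▸ m0
  m1 = (b.a.0)\{b} ⊢ stopped
Reachable graph of Q (2 states):
  n0 = rec X. a.(0 + (b.a.0)\{b}) + b.X ⊢ --a--▸ n1, --b--▸ n0
  n1 = 0 + (b.a.0)\{b} ⊢ stopped
Partition-refinement fixed point:
  B0 = {m0, n0}
  B1 = {m1, n1}
m0 ∈ B0, n0 ∈ B0 → same block

P ~ Q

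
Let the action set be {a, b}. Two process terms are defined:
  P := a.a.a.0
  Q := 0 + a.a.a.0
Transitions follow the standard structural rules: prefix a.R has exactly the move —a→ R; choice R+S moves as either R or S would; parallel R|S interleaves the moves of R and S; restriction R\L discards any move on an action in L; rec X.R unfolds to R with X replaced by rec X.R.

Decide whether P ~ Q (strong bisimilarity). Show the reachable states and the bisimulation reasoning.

LTS(P): 4 reachable states
  m0 = a.a.a.0 | --a--▸ m1
  m1 = a.a.0 | --a--▸ m2
  m2 = a.0 | --a--▸ m3
  m3 = 0 | deadlocked
LTS(Q): 4 reachable states
  n0 = 0 + a.a.a.0 | --a--▸ n1
  n1 = a.a.0 | --a--▸ n2
  n2 = a.0 | --a--▸ n3
  n3 = 0 | deadlocked
Coarsest stable partition (strong bisimilarity classes):
  B0 = {m0, n0}
  B1 = {m1, n1}
  B2 = {m2, n2}
  B3 = {m3, n3}
m0 ∈ B0, n0 ∈ B0 → same block

P ~ Q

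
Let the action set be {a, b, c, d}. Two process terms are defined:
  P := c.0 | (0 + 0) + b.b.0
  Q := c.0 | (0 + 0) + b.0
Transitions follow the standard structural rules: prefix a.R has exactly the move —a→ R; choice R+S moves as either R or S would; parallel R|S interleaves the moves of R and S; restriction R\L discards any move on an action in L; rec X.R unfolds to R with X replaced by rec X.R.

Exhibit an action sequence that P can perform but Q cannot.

bb

Reachable graph of P (4 states):
  u0 = c.0 | (0 + 0) + b.b.0 :: -b-> u1, -c-> u2
  u1 = b.0 :: -b-> u3
  u2 = 0 | (0 + 0) :: stopped
  u3 = 0 :: stopped
Reachable graph of Q (3 states):
  v0 = c.0 | (0 + 0) + b.0 :: -b-> v1, -c-> v2
  v1 = 0 :: stopped
  v2 = 0 | (0 + 0) :: stopped
Trace ⟨bb⟩ through P, begin at {u0}:
  step 1 (b): {u1}
  step 2 (b): {u3}
  P completes σ.
Trace ⟨bb⟩ through Q, begin at {v0}:
  step 1 (b): {v1}
  step 2 (b): ∅ (Q stuck)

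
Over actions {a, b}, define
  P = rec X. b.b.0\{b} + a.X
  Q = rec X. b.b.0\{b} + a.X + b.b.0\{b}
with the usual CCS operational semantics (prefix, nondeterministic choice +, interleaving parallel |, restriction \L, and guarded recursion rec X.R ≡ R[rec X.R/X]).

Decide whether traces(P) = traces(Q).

YES

Reachable graph of P (3 states):
  u0 = rec X. b.b.0\{b} + a.X → ··a··> u0, ··b··> u1
  u1 = b.0\{b} → ··b··> u2
  u2 = 0\{b} → (no moves)
Reachable graph of Q (3 states):
  v0 = rec X. b.b.0\{b} + a.X + b.b.0\{b} → ··a··> v0, ··b··> v1
  v1 = b.0\{b} → ··b··> v2
  v2 = 0\{b} → (no moves)
Bisimilarity quotient blocks:
  B0 = {u0, v0}
  B1 = {u1, v1}
  B2 = {u2, v2}
u0 ∈ B0, v0 ∈ B0 → same block
Bisimilar ⇒ trace-equivalent.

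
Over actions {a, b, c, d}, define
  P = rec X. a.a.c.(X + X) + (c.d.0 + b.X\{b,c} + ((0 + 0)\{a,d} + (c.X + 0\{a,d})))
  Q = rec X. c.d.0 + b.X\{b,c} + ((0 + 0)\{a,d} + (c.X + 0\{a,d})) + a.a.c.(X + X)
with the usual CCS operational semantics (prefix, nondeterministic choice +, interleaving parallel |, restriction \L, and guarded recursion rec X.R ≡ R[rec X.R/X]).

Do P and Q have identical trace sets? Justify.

P's transition system — 9 states:
  p0 = rec X. a.a.c.(X + X) + (c.d.0 + b.X\{b,c} + ((0 + 0)\{a,d} + (c.X + 0\{a,d}))) :: =a=> p1, =b=> p2, =c=> p0, =c=> p3
  p1 = a.c.((rec X. a.a.c.(X + X) + (c.d.0 + b.X\{b,c} + ((0 + 0)\{a,d} + (c.X + 0\{a,d})))) + (rec X. a.a.c.(X + X) + (c.d.0 + b.X\{b,c} + ((0 + 0)\{a,d} + (c.X + 0\{a,d}))))) :: =a=> p4
  p2 = (rec X. a.a.c.(X + X) + (c.d.0 + b.X\{b,c} + ((0 + 0)\{a,d} + (c.X + 0\{a,d}))))\{b,c} :: =a=> p5
  p3 = d.0 :: =d=> p6
  p4 = c.((rec X. a.a.c.(X + X) + (c.d.0 + b.X\{b,c} + ((0 + 0)\{a,d} + (c.X + 0\{a,d})))) + (rec X. a.a.c.(X + X) + (c.d.0 + b.X\{b,c} + ((0 + 0)\{a,d} + (c.X + 0\{a,d}))))) :: =c=> p7
  p5 = (a.c.((rec X. a.a.c.(X + X) + (c.d.0 + b.X\{b,c} + ((0 + 0)\{a,d} + (c.X + 0\{a,d})))) + (rec X. a.a.c.(X + X) + (c.d.0 + b.X\{b,c} + ((0 + 0)\{a,d} + (c.X + 0\{a,d}))))))\{b,c} :: =a=> p8
  p6 = 0 :: ∅
  p7 = (rec X. a.a.c.(X + X) + (c.d.0 + b.X\{b,c} + ((0 + 0)\{a,d} + (c.X + 0\{a,d})))) + (rec X. a.a.c.(X + X) + (c.d.0 + b.X\{b,c} + ((0 + 0)\{a,d} + (c.X + 0\{a,d})))) :: =a=> p1, =b=> p2, =c=> p0, =c=> p3
  p8 = (c.((rec X. a.a.c.(X + X) + (c.d.0 + b.X\{b,c} + ((0 + 0)\{a,d} + (c.X + 0\{a,d})))) + (rec X. a.a.c.(X + X) + (c.d.0 + b.X\{b,c} + ((0 + 0)\{a,d} + (c.X + 0\{a,d}))))))\{b,c} :: ∅
Q's transition system — 9 states:
  q0 = rec X. c.d.0 + b.X\{b,c} + ((0 + 0)\{a,d} + (c.X + 0\{a,d})) + a.a.c.(X + X) :: =a=> q1, =b=> q2, =c=> q0, =c=> q3
  q1 = a.c.((rec X. c.d.0 + b.X\{b,c} + ((0 + 0)\{a,d} + (c.X + 0\{a,d})) + a.a.c.(X + X)) + (rec X. c.d.0 + b.X\{b,c} + ((0 + 0)\{a,d} + (c.X + 0\{a,d})) + a.a.c.(X + X))) :: =a=> q4
  q2 = (rec X. c.d.0 + b.X\{b,c} + ((0 + 0)\{a,d} + (c.X + 0\{a,d})) + a.a.c.(X + X))\{b,c} :: =a=> q5
  q3 = d.0 :: =d=> q6
  q4 = c.((rec X. c.d.0 + b.X\{b,c} + ((0 + 0)\{a,d} + (c.X + 0\{a,d})) + a.a.c.(X + X)) + (rec X. c.d.0 + b.X\{b,c} + ((0 + 0)\{a,d} + (c.X + 0\{a,d})) + a.a.c.(X + X))) :: =c=> q7
  q5 = (a.c.((rec X. c.d.0 + b.X\{b,c} + ((0 + 0)\{a,d} + (c.X + 0\{a,d})) + a.a.c.(X + X)) + (rec X. c.d.0 + b.X\{b,c} + ((0 + 0)\{a,d} + (c.X + 0\{a,d})) + a.a.c.(X + X))))\{b,c} :: =a=> q8
  q6 = 0 :: ∅
  q7 = (rec X. c.d.0 + b.X\{b,c} + ((0 + 0)\{a,d} + (c.X + 0\{a,d})) + a.a.c.(X + X)) + (rec X. c.d.0 + b.X\{b,c} + ((0 + 0)\{a,d} + (c.X + 0\{a,d})) + a.a.c.(X + X)) :: =a=> q1, =b=> q2, =c=> q0, =c=> q3
  q8 = (c.((rec X. c.d.0 + b.X\{b,c} + ((0 + 0)\{a,d} + (c.X + 0\{a,d})) + a.a.c.(X + X)) + (rec X. c.d.0 + b.X\{b,c} + ((0 + 0)\{a,d} + (c.X + 0\{a,d})) + a.a.c.(X + X))))\{b,c} :: ∅
Coarsest stable partition (strong bisimilarity classes):
  B0 = {p0, p7, q0, q7}
  B1 = {p1, q1}
  B2 = {p4, q4}
  B3 = {p3, q3}
  B4 = {p6, p8, q6, q8}
  B5 = {p2, q2}
  B6 = {p5, q5}
p0 ∈ B0, q0 ∈ B0 → same block
Bisimilar ⇒ trace-equivalent.

trace-equivalent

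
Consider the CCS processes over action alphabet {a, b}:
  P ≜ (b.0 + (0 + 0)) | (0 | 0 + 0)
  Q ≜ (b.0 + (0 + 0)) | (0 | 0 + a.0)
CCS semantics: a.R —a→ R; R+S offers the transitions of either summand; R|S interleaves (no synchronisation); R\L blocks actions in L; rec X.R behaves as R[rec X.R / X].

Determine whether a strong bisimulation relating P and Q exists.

P ≁ Q

Reachable graph of P (2 states):
  p0 = (b.0 + (0 + 0)) | (0 | 0 + 0) has moves --b--▸ p1
  p1 = 0 | (0 | 0 + 0) has moves (no moves)
Reachable graph of Q (4 states):
  q0 = (b.0 + (0 + 0)) | (0 | 0 + a.0) has moves --a--▸ q1, --b--▸ q2
  q1 = (b.0 + (0 + 0)) | 0 has moves --b--▸ q3
  q2 = 0 | (0 | 0 + a.0) has moves --a--▸ q3
  q3 = 0 | 0 has moves (no moves)
Bisimilarity quotient blocks:
  B0 = {p0, q1}
  B1 = {p1, q3}
  B2 = {q0}
  B3 = {q2}
p0 ∈ B0, q0 ∈ B2 → different blocks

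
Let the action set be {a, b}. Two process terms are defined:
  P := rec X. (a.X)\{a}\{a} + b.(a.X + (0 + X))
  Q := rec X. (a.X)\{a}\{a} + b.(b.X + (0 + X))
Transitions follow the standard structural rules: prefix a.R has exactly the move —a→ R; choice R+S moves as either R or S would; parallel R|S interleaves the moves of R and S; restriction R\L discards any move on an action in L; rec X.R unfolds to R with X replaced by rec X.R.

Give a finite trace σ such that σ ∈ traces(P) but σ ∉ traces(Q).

ba

Reachable graph of P (2 states):
  p0 = rec X. (a.X)\{a}\{a} + b.(a.X + (0 + X)) :: —b→ p1
  p1 = a.(rec X. (a.X)\{a}\{a} + b.(a.X + (0 + X))) + (0 + (rec X. (a.X)\{a}\{a} + b.(a.X + (0 + X)))) :: —a→ p0, —b→ p1
Reachable graph of Q (2 states):
  q0 = rec X. (a.X)\{a}\{a} + b.(b.X + (0 + X)) :: —b→ q1
  q1 = b.(rec X. (a.X)\{a}\{a} + b.(b.X + (0 + X))) + (0 + (rec X. (a.X)\{a}\{a} + b.(b.X + (0 + X)))) :: —b→ q0, —b→ q1
Trace ⟨ba⟩ through P, begin at {p0}:
  after b @ step 1: {p1}
  after a @ step 2: {p0}
  — P admits the full trace.
Trace ⟨ba⟩ through Q, begin at {q0}:
  after b @ step 1: {q1}
  after a @ step 2: no successor for Q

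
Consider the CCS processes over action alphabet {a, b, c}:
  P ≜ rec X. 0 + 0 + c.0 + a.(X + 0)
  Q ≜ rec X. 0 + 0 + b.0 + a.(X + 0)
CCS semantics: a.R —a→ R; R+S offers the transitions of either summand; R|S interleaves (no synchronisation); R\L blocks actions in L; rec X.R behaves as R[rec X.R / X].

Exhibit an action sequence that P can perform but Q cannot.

c

P's transition system — 3 states:
  s0 = rec X. 0 + 0 + c.0 + a.(X + 0) :: --a--▸ s1, --c--▸ s2
  s1 = (rec X. 0 + 0 + c.0 + a.(X + 0)) + 0 :: --a--▸ s1, --c--▸ s2
  s2 = 0 :: (no moves)
Q's transition system — 3 states:
  t0 = rec X. 0 + 0 + b.0 + a.(X + 0) :: --a--▸ t1, --b--▸ t2
  t1 = (rec X. 0 + 0 + b.0 + a.(X + 0)) + 0 :: --a--▸ t1, --b--▸ t2
  t2 = 0 :: (no moves)
Executing c from P (initial set {s0}):
  step 1 (c): {s2}
  ✓ P
Executing c from Q (initial set {t0}):
  step 1 (c): no successor for Q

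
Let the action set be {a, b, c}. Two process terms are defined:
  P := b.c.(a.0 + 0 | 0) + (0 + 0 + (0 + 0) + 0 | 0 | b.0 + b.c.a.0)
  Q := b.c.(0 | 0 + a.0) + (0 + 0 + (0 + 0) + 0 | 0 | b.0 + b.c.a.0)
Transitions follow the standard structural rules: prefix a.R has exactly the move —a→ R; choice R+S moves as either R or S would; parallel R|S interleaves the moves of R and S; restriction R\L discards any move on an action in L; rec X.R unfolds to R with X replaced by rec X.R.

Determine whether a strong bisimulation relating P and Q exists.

P's transition system — 7 states:
  u0 = b.c.(a.0 + 0 | 0) + (0 + 0 + (0 + 0) + 0 | 0 | b.0 + b.c.a.0) :: -b-> u1, -b-> u2, -b-> u3
  u1 = 0 | 0 | 0 :: deadlocked
  u2 = c.(a.0 + 0 | 0) :: -c-> u4
  u3 = c.a.0 :: -c-> u5
  u4 = a.0 + 0 | 0 :: -a-> u6
  u5 = a.0 :: -a-> u6
  u6 = 0 :: deadlocked
Q's transition system — 7 states:
  v0 = b.c.(0 | 0 + a.0) + (0 + 0 + (0 + 0) + 0 | 0 | b.0 + b.c.a.0) :: -b-> v1, -b-> v2, -b-> v3
  v1 = 0 | 0 | 0 :: deadlocked
  v2 = c.(0 | 0 + a.0) :: -c-> v4
  v3 = c.a.0 :: -c-> v5
  v4 = 0 | 0 + a.0 :: -a-> v6
  v5 = a.0 :: -a-> v6
  v6 = 0 :: deadlocked
Bisimilarity quotient blocks:
  B0 = {u0, v0}
  B1 = {u2, u3, v2, v3}
  B2 = {u4, u5, v4, v5}
  B3 = {u1, u6, v1, v6}
u0 ∈ B0, v0 ∈ B0 → same block

YES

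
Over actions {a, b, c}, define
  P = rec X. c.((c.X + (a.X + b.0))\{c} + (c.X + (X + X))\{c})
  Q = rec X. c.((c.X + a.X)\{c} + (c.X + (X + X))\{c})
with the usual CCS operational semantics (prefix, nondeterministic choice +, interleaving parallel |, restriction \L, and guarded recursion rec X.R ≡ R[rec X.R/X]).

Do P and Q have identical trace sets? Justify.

P's transition system — 4 states:
  s0 = rec X. c.((c.X + (a.X + b.0))\{c} + (c.X + (X + X))\{c}) → -c-> s1
  s1 = (c.(rec X. c.((c.X + (a.X + b.0))\{c} + (c.X + (X + X))\{c})) + (a.(rec X. c.((c.X + (a.X + b.0))\{c} + (c.X + (X + X))\{c})) + b.0))\{c} + (c.(rec X. c.((c.X + (a.X + b.0))\{c} + (c.X + (X + X))\{c})) + ((rec X. c.((c.X + (a.X + b.0))\{c} + (c.X + (X + X))\{c})) + (rec X. c.((c.X + (a.X + b.0))\{c} + (c.X + (X + X))\{c}))))\{c} → -a-> s2, -b-> s3
  s2 = (rec X. c.((c.X + (a.X + b.0))\{c} + (c.X + (X + X))\{c}))\{c} → ·
  s3 = 0\{c} → ·
Q's transition system — 3 states:
  t0 = rec X. c.((c.X + a.X)\{c} + (c.X + (X + X))\{c}) → -c-> t1
  t1 = (c.(rec X. c.((c.X + a.X)\{c} + (c.X + (X + X))\{c})) + a.(rec X. c.((c.X + a.X)\{c} + (c.X + (X + X))\{c})))\{c} + (c.(rec X. c.((c.X + a.X)\{c} + (c.X + (X + X))\{c})) + ((rec X. c.((c.X + a.X)\{c} + (c.X + (X + X))\{c})) + (rec X. c.((c.X + a.X)\{c} + (c.X + (X + X))\{c}))))\{c} → -a-> t2
  t2 = (rec X. c.((c.X + a.X)\{c} + (c.X + (X + X))\{c}))\{c} → ·
Executing cb from P (initial set {s0}):
  step 1 (c): {s1}
  step 2 (b): {s3}
  ✓ P
Executing cb from Q (initial set {t0}):
  step 1 (c): {t1}
  step 2 (b): no successor for Q

NO — witness ⟨cb⟩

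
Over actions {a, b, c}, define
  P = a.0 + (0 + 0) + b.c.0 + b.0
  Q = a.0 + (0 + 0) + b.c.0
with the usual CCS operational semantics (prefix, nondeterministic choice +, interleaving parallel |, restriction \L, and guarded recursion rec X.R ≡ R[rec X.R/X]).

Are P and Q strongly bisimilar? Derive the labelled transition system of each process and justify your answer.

NO

P's transition system — 3 states:
  u0 = a.0 + (0 + 0) + b.c.0 + b.0 has moves --a--▸ u1, --b--▸ u1, --b--▸ u2
  u1 = 0 has moves (no moves)
  u2 = c.0 has moves --c--▸ u1
Q's transition system — 3 states:
  v0 = a.0 + (0 + 0) + b.c.0 has moves --a--▸ v1, --b--▸ v2
  v1 = 0 has moves (no moves)
  v2 = c.0 has moves --c--▸ v1
Partition-refinement fixed point:
  B0 = {u0}
  B1 = {u1, v1}
  B2 = {u2, v2}
  B3 = {v0}
u0 ∈ B0, v0 ∈ B3 → different blocks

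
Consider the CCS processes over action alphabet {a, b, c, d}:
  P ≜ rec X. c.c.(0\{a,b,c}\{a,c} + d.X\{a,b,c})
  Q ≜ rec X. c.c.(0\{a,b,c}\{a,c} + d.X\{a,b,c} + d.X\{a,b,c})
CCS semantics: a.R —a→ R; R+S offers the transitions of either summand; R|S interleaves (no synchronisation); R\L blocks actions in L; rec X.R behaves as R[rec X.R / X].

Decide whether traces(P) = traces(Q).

trace-equivalent

Reachable graph of P (4 states):
  m0 = rec X. c.c.(0\{a,b,c}\{a,c} + d.X\{a,b,c}) :: --c--▸ m1
  m1 = c.(0\{a,b,c}\{a,c} + d.(rec X. c.c.(0\{a,b,c}\{a,c} + d.X\{a,b,c}))\{a,b,c}) :: --c--▸ m2
  m2 = 0\{a,b,c}\{a,c} + d.(rec X. c.c.(0\{a,b,c}\{a,c} + d.X\{a,b,c}))\{a,b,c} :: --d--▸ m3
  m3 = (rec X. c.c.(0\{a,b,c}\{a,c} + d.X\{a,b,c}))\{a,b,c} :: (no moves)
Reachable graph of Q (4 states):
  n0 = rec X. c.c.(0\{a,b,c}\{a,c} + d.X\{a,b,c} + d.X\{a,b,c}) :: --c--▸ n1
  n1 = c.(0\{a,b,c}\{a,c} + d.(rec X. c.c.(0\{a,b,c}\{a,c} + d.X\{a,b,c} + d.X\{a,b,c}))\{a,b,c} + d.(rec X. c.c.(0\{a,b,c}\{a,c} + d.X\{a,b,c} + d.X\{a,b,c}))\{a,b,c}) :: --c--▸ n2
  n2 = 0\{a,b,c}\{a,c} + d.(rec X. c.c.(0\{a,b,c}\{a,c} + d.X\{a,b,c} + d.X\{a,b,c}))\{a,b,c} + d.(rec X. c.c.(0\{a,b,c}\{a,c} + d.X\{a,b,c} + d.X\{a,b,c}))\{a,b,c} :: --d--▸ n3
  n3 = (rec X. c.c.(0\{a,b,c}\{a,c} + d.X\{a,b,c} + d.X\{a,b,c}))\{a,b,c} :: (no moves)
Coarsest stable partition (strong bisimilarity classes):
  B0 = {m0, n0}
  B1 = {m1, n1}
  B2 = {m2, n2}
  B3 = {m3, n3}
m0 ∈ B0, n0 ∈ B0 → same block
Bisimilar ⇒ trace-equivalent.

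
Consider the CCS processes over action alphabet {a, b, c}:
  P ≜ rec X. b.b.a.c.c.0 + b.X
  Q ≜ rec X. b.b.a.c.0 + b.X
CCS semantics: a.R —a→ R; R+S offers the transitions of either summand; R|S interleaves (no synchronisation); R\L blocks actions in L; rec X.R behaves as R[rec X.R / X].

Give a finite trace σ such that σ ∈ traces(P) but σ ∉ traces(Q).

Reachable graph of P (6 states):
  u0 = rec X. b.b.a.c.c.0 + b.X :: —b→ u0, —b→ u1
  u1 = b.a.c.c.0 :: —b→ u2
  u2 = a.c.c.0 :: —a→ u3
  u3 = c.c.0 :: —c→ u4
  u4 = c.0 :: —c→ u5
  u5 = 0 :: deadlocked
Reachable graph of Q (5 states):
  v0 = rec X. b.b.a.c.0 + b.X :: —b→ v0, —b→ v1
  v1 = b.a.c.0 :: —b→ v2
  v2 = a.c.0 :: —a→ v3
  v3 = c.0 :: —c→ v4
  v4 = 0 :: deadlocked
Executing bbacc from P (initial set {u0}):
  [1] b ⇒ {u0, u1}
  [2] b ⇒ {u0, u1, u2}
  [3] a ⇒ {u3}
  [4] c ⇒ {u4}
  [5] c ⇒ {u5}
  — P admits the full trace.
Executing bbacc from Q (initial set {v0}):
  [1] b ⇒ {v0, v1}
  [2] b ⇒ {v0, v1, v2}
  [3] a ⇒ {v3}
  [4] c ⇒ {v4}
  [5] c ⇒ ∅  — Q cannot continue

bbacc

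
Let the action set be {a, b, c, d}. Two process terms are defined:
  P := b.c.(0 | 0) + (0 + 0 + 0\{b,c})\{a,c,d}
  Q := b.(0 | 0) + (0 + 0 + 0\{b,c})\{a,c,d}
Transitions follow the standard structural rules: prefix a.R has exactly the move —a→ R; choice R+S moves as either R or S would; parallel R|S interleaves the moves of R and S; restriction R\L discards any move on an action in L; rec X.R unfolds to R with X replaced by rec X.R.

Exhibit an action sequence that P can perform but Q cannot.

LTS(P): 3 reachable states
  m0 = b.c.(0 | 0) + (0 + 0 + 0\{b,c})\{a,c,d} ⊢ —b→ m1
  m1 = c.(0 | 0) ⊢ —c→ m2
  m2 = 0 | 0 ⊢ ·
LTS(Q): 2 reachable states
  n0 = b.(0 | 0) + (0 + 0 + 0\{b,c})\{a,c,d} ⊢ —b→ n1
  n1 = 0 | 0 ⊢ ·
Run σ = ⟨bc⟩ on P: start {m0}
  after b @ step 1: {m1}
  after c @ step 2: {m2}
  — P admits the full trace.
Run σ = ⟨bc⟩ on Q: start {n0}
  after b @ step 1: {n1}
  after c @ step 2: ∅  — Q cannot continue

bc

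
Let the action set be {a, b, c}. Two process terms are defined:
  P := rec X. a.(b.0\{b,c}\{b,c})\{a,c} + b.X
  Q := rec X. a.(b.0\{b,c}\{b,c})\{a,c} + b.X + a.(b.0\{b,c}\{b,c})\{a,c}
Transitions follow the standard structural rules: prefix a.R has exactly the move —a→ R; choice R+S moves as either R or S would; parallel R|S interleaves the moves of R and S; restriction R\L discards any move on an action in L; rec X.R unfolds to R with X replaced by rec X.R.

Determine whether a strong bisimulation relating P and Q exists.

LTS(P): 3 reachable states
  p0 = rec X. a.(b.0\{b,c}\{b,c})\{a,c} + b.X | -a-> p1, -b-> p0
  p1 = (b.0\{b,c}\{b,c})\{a,c} | -b-> p2
  p2 = 0\{b,c}\{b,c}\{a,c} | deadlocked
LTS(Q): 3 reachable states
  q0 = rec X. a.(b.0\{b,c}\{b,c})\{a,c} + b.X + a.(b.0\{b,c}\{b,c})\{a,c} | -a-> q1, -b-> q0
  q1 = (b.0\{b,c}\{b,c})\{a,c} | -b-> q2
  q2 = 0\{b,c}\{b,c}\{a,c} | deadlocked
Coarsest stable partition (strong bisimilarity classes):
  B0 = {p0, q0}
  B1 = {p1, q1}
  B2 = {p2, q2}
p0 ∈ B0, q0 ∈ B0 → same block

P ~ Q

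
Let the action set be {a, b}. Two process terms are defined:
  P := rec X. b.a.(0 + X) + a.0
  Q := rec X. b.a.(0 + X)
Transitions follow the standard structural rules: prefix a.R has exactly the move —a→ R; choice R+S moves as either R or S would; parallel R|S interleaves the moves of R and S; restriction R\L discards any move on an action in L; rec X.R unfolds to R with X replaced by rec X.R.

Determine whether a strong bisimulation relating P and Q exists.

P's transition system — 4 states:
  p0 = rec X. b.a.(0 + X) + a.0 | —a→ p1, —b→ p2
  p1 = 0 | ∅
  p2 = a.(0 + (rec X. b.a.(0 + X) + a.0)) | —a→ p3
  p3 = 0 + (rec X. b.a.(0 + X) + a.0) | —a→ p1, —b→ p2
Q's transition system — 3 states:
  q0 = rec X. b.a.(0 + X) | —b→ q1
  q1 = a.(0 + (rec X. b.a.(0 + X))) | —a→ q2
  q2 = 0 + (rec X. b.a.(0 + X)) | —b→ q1
Bisimilarity quotient blocks:
  B0 = {p0, p3}
  B1 = {p1}
  B2 = {p2}
  B3 = {q0, q2}
  B4 = {q1}
p0 ∈ B0, q0 ∈ B3 → different blocks

NO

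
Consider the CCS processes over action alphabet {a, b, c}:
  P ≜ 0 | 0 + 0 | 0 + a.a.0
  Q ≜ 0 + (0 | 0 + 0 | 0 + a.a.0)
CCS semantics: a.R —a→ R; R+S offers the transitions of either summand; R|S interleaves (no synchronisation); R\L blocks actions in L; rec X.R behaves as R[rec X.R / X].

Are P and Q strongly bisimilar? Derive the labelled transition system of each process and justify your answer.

YES

P's transition system — 3 states:
  s0 = 0 | 0 + 0 | 0 + a.a.0 has moves -a-> s1
  s1 = a.0 has moves -a-> s2
  s2 = 0 has moves (no moves)
Q's transition system — 3 states:
  t0 = 0 + (0 | 0 + 0 | 0 + a.a.0) has moves -a-> t1
  t1 = a.0 has moves -a-> t2
  t2 = 0 has moves (no moves)
Partition-refinement fixed point:
  B0 = {s0, t0}
  B1 = {s1, t1}
  B2 = {s2, t2}
s0 ∈ B0, t0 ∈ B0 → same block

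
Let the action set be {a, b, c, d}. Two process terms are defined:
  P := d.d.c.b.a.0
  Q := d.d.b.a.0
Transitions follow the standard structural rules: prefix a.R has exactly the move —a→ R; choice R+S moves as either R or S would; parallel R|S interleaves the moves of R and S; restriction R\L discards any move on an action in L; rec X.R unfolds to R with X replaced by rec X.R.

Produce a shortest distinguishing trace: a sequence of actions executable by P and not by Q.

ddc

LTS(P): 6 reachable states
  s0 = d.d.c.b.a.0 | =d=> s1
  s1 = d.c.b.a.0 | =d=> s2
  s2 = c.b.a.0 | =c=> s3
  s3 = b.a.0 | =b=> s4
  s4 = a.0 | =a=> s5
  s5 = 0 | stopped
LTS(Q): 5 reachable states
  t0 = d.d.b.a.0 | =d=> t1
  t1 = d.b.a.0 | =d=> t2
  t2 = b.a.0 | =b=> t3
  t3 = a.0 | =a=> t4
  t4 = 0 | stopped
Run σ = ⟨ddc⟩ on P: start {s0}
  [1] d ⇒ {s1}
  [2] d ⇒ {s2}
  [3] c ⇒ {s3}
  — P admits the full trace.
Run σ = ⟨ddc⟩ on Q: start {t0}
  [1] d ⇒ {t1}
  [2] d ⇒ {t2}
  [3] c ⇒ ∅  — Q cannot continue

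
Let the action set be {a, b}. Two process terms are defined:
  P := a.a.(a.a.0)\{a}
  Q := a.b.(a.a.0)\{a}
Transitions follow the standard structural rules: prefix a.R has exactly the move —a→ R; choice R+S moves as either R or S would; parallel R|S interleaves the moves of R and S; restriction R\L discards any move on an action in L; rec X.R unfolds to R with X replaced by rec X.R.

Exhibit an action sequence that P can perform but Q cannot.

LTS(P): 3 reachable states
  m0 = a.a.(a.a.0)\{a} has moves —a→ m1
  m1 = a.(a.a.0)\{a} has moves —a→ m2
  m2 = (a.a.0)\{a} has moves deadlocked
LTS(Q): 3 reachable states
  n0 = a.b.(a.a.0)\{a} has moves —a→ n1
  n1 = b.(a.a.0)\{a} has moves —b→ n2
  n2 = (a.a.0)\{a} has moves deadlocked
Trace ⟨aa⟩ through P, begin at {m0}:
  [1] a ⇒ {m1}
  [2] a ⇒ {m2}
  P completes σ.
Trace ⟨aa⟩ through Q, begin at {n0}:
  [1] a ⇒ {n1}
  [2] a ⇒ no successor for Q

aa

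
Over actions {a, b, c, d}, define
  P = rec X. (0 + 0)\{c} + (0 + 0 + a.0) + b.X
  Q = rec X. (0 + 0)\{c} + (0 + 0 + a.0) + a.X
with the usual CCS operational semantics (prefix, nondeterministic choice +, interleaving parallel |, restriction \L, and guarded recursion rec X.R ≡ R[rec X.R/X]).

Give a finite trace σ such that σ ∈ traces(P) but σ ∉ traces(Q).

Reachable graph of P (2 states):
  u0 = rec X. (0 + 0)\{c} + (0 + 0 + a.0) + b.X → --a--▸ u1, --b--▸ u0
  u1 = 0 → stopped
Reachable graph of Q (2 states):
  v0 = rec X. (0 + 0)\{c} + (0 + 0 + a.0) + a.X → --a--▸ v0, --a--▸ v1
  v1 = 0 → stopped
Executing b from P (initial set {u0}):
  after b @ step 1: {u0}
  — P admits the full trace.
Executing b from Q (initial set {v0}):
  after b @ step 1: no successor for Q

b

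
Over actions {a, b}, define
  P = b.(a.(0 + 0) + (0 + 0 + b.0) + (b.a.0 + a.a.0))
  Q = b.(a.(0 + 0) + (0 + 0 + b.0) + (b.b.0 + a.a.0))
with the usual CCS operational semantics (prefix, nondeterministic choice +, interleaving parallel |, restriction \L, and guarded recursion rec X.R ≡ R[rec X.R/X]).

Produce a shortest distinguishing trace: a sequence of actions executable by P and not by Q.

LTS(P): 5 reachable states
  m0 = b.(a.(0 + 0) + (0 + 0 + b.0) + (b.a.0 + a.a.0)) has moves =b=> m1
  m1 = a.(0 + 0) + (0 + 0 + b.0) + (b.a.0 + a.a.0) has moves =a=> m2, =a=> m3, =b=> m3, =b=> m4
  m2 = 0 + 0 has moves ·
  m3 = a.0 has moves =a=> m4
  m4 = 0 has moves ·
LTS(Q): 6 reachable states
  n0 = b.(a.(0 + 0) + (0 + 0 + b.0) + (b.b.0 + a.a.0)) has moves =b=> n1
  n1 = a.(0 + 0) + (0 + 0 + b.0) + (b.b.0 + a.a.0) has moves =a=> n2, =a=> n3, =b=> n4, =b=> n5
  n2 = 0 + 0 has moves ·
  n3 = a.0 has moves =a=> n4
  n4 = 0 has moves ·
  n5 = b.0 has moves =b=> n4
Executing bba from P (initial set {m0}):
  [1] b ⇒ {m1}
  [2] b ⇒ {m3, m4}
  [3] a ⇒ {m4}
  — P admits the full trace.
Executing bba from Q (initial set {n0}):
  [1] b ⇒ {n1}
  [2] b ⇒ {n4, n5}
  [3] a ⇒ ∅  — Q cannot continue

bba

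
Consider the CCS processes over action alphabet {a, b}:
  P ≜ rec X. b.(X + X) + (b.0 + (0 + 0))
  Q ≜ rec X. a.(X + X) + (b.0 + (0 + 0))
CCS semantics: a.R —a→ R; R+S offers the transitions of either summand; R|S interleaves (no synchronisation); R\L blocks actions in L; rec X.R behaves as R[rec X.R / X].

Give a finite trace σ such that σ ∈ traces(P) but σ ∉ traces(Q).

bb

P's transition system — 3 states:
  m0 = rec X. b.(X + X) + (b.0 + (0 + 0)) → --b--▸ m1, --b--▸ m2
  m1 = (rec X. b.(X + X) + (b.0 + (0 + 0))) + (rec X. b.(X + X) + (b.0 + (0 + 0))) → --b--▸ m1, --b--▸ m2
  m2 = 0 → deadlocked
Q's transition system — 3 states:
  n0 = rec X. a.(X + X) + (b.0 + (0 + 0)) → --a--▸ n1, --b--▸ n2
  n1 = (rec X. a.(X + X) + (b.0 + (0 + 0))) + (rec X. a.(X + X) + (b.0 + (0 + 0))) → --a--▸ n1, --b--▸ n2
  n2 = 0 → deadlocked
Run σ = ⟨bb⟩ on P: start {m0}
  [1] b ⇒ {m1, m2}
  [2] b ⇒ {m1, m2}
  P completes σ.
Run σ = ⟨bb⟩ on Q: start {n0}
  [1] b ⇒ {n2}
  [2] b ⇒ no successor for Q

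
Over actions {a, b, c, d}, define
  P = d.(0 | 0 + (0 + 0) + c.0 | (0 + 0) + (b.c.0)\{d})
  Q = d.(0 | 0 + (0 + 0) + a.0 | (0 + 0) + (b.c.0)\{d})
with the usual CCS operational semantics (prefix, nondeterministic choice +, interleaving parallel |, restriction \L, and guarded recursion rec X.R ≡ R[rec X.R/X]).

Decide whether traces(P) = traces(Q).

Reachable graph of P (5 states):
  u0 = d.(0 | 0 + (0 + 0) + c.0 | (0 + 0) + (b.c.0)\{d}) | —d→ u1
  u1 = 0 | 0 + (0 + 0) + c.0 | (0 + 0) + (b.c.0)\{d} | —b→ u2, —c→ u3
  u2 = (c.0)\{d} | —c→ u4
  u3 = 0 | (0 + 0) | stopped
  u4 = 0\{d} | stopped
Reachable graph of Q (5 states):
  v0 = d.(0 | 0 + (0 + 0) + a.0 | (0 + 0) + (b.c.0)\{d}) | —d→ v1
  v1 = 0 | 0 + (0 + 0) + a.0 | (0 + 0) + (b.c.0)\{d} | —a→ v2, —b→ v3
  v2 = 0 | (0 + 0) | stopped
  v3 = (c.0)\{d} | —c→ v4
  v4 = 0\{d} | stopped
Executing dc from P (initial set {u0}):
  [1] d ⇒ {u1}
  [2] c ⇒ {u3}
  — P admits the full trace.
Executing dc from Q (initial set {v0}):
  [1] d ⇒ {v1}
  [2] c ⇒ ∅  — Q cannot continue

trace-distinct — witness ⟨dc⟩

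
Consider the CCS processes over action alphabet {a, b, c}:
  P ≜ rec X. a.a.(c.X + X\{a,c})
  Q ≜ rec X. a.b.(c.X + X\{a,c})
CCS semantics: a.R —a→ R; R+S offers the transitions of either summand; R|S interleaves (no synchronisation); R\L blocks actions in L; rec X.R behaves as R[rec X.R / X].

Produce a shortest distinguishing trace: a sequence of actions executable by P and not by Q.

aa

P's transition system — 3 states:
  m0 = rec X. a.a.(c.X + X\{a,c}) has moves =a=> m1
  m1 = a.(c.(rec X. a.a.(c.X + X\{a,c})) + (rec X. a.a.(c.X + X\{a,c}))\{a,c}) has moves =a=> m2
  m2 = c.(rec X. a.a.(c.X + X\{a,c})) + (rec X. a.a.(c.X + X\{a,c}))\{a,c} has moves =c=> m0
Q's transition system — 3 states:
  n0 = rec X. a.b.(c.X + X\{a,c}) has moves =a=> n1
  n1 = b.(c.(rec X. a.b.(c.X + X\{a,c})) + (rec X. a.b.(c.X + X\{a,c}))\{a,c}) has moves =b=> n2
  n2 = c.(rec X. a.b.(c.X + X\{a,c})) + (rec X. a.b.(c.X + X\{a,c}))\{a,c} has moves =c=> n0
Run σ = ⟨aa⟩ on P: start {m0}
  after a @ step 1: {m1}
  after a @ step 2: {m2}
  P completes σ.
Run σ = ⟨aa⟩ on Q: start {n0}
  after a @ step 1: {n1}
  after a @ step 2: ∅  — Q cannot continue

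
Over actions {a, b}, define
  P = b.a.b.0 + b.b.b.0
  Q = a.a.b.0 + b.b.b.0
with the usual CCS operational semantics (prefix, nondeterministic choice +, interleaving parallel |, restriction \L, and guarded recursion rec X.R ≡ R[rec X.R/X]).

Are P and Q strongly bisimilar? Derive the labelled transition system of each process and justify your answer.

NO

Reachable graph of P (5 states):
  u0 = b.a.b.0 + b.b.b.0 :: ··b··> u1, ··b··> u2
  u1 = a.b.0 :: ··a··> u3
  u2 = b.b.0 :: ··b··> u3
  u3 = b.0 :: ··b··> u4
  u4 = 0 :: (no moves)
Reachable graph of Q (5 states):
  v0 = a.a.b.0 + b.b.b.0 :: ··a··> v1, ··b··> v2
  v1 = a.b.0 :: ··a··> v3
  v2 = b.b.0 :: ··b··> v3
  v3 = b.0 :: ··b··> v4
  v4 = 0 :: (no moves)
Bisimilarity quotient blocks:
  B0 = {u0}
  B1 = {u2, v2}
  B2 = {u3, v3}
  B3 = {u4, v4}
  B4 = {u1, v1}
  B5 = {v0}
u0 ∈ B0, v0 ∈ B5 → different blocks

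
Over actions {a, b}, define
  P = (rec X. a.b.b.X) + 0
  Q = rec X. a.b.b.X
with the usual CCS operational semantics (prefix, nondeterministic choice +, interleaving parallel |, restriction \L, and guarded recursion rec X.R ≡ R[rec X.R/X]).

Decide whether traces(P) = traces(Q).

Reachable graph of P (4 states):
  m0 = (rec X. a.b.b.X) + 0 | —a→ m1
  m1 = b.b.(rec X. a.b.b.X) | —b→ m2
  m2 = b.(rec X. a.b.b.X) | —b→ m3
  m3 = rec X. a.b.b.X | —a→ m1
Reachable graph of Q (3 states):
  n0 = rec X. a.b.b.X | —a→ n1
  n1 = b.b.(rec X. a.b.b.X) | —b→ n2
  n2 = b.(rec X. a.b.b.X) | —b→ n0
Coarsest stable partition (strong bisimilarity classes):
  B0 = {m0, m3, n0}
  B1 = {m1, n1}
  B2 = {m2, n2}
m0 ∈ B0, n0 ∈ B0 → same block
Bisimilar ⇒ trace-equivalent.

traces(P) = traces(Q)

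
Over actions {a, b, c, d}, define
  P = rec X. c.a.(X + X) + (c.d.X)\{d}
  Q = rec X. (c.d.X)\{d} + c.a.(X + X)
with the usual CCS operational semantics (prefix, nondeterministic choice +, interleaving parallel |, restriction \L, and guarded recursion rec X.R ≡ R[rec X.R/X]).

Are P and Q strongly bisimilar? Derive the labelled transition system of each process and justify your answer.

bisimilar

LTS(P): 4 reachable states
  u0 = rec X. c.a.(X + X) + (c.d.X)\{d} → -c-> u1, -c-> u2
  u1 = (d.(rec X. c.a.(X + X) + (c.d.X)\{d}))\{d} → ∅
  u2 = a.((rec X. c.a.(X + X) + (c.d.X)\{d}) + (rec X. c.a.(X + X) + (c.d.X)\{d})) → -a-> u3
  u3 = (rec X. c.a.(X + X) + (c.d.X)\{d}) + (rec X. c.a.(X + X) + (c.d.X)\{d}) → -c-> u1, -c-> u2
LTS(Q): 4 reachable states
  v0 = rec X. (c.d.X)\{d} + c.a.(X + X) → -c-> v1, -c-> v2
  v1 = (d.(rec X. (c.d.X)\{d} + c.a.(X + X)))\{d} → ∅
  v2 = a.((rec X. (c.d.X)\{d} + c.a.(X + X)) + (rec X. (c.d.X)\{d} + c.a.(X + X))) → -a-> v3
  v3 = (rec X. (c.d.X)\{d} + c.a.(X + X)) + (rec X. (c.d.X)\{d} + c.a.(X + X)) → -c-> v1, -c-> v2
Partition-refinement fixed point:
  B0 = {u0, u3, v0, v3}
  B1 = {u2, v2}
  B2 = {u1, v1}
u0 ∈ B0, v0 ∈ B0 → same block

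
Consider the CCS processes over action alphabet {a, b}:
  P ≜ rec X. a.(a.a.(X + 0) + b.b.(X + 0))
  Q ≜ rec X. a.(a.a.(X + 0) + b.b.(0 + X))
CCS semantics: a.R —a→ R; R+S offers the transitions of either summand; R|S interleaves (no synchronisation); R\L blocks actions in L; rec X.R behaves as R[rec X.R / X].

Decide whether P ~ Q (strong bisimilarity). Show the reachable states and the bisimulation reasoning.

YES

P's transition system — 5 states:
  u0 = rec X. a.(a.a.(X + 0) + b.b.(X + 0)) :: ··a··> u1
  u1 = a.a.((rec X. a.(a.a.(X + 0) + b.b.(X + 0))) + 0) + b.b.((rec X. a.(a.a.(X + 0) + b.b.(X + 0))) + 0) :: ··a··> u2, ··b··> u3
  u2 = a.((rec X. a.(a.a.(X + 0) + b.b.(X + 0))) + 0) :: ··a··> u4
  u3 = b.((rec X. a.(a.a.(X + 0) + b.b.(X + 0))) + 0) :: ··b··> u4
  u4 = (rec X. a.(a.a.(X + 0) + b.b.(X + 0))) + 0 :: ··a··> u1
Q's transition system — 6 states:
  v0 = rec X. a.(a.a.(X + 0) + b.b.(0 + X)) :: ··a··> v1
  v1 = a.a.((rec X. a.(a.a.(X + 0) + b.b.(0 + X))) + 0) + b.b.(0 + (rec X. a.(a.a.(X + 0) + b.b.(0 + X)))) :: ··a··> v2, ··b··> v3
  v2 = a.((rec X. a.(a.a.(X + 0) + b.b.(0 + X))) + 0) :: ··a··> v4
  v3 = b.(0 + (rec X. a.(a.a.(X + 0) + b.b.(0 + X)))) :: ··b··> v5
  v4 = (rec X. a.(a.a.(X + 0) + b.b.(0 + X))) + 0 :: ··a··> v1
  v5 = 0 + (rec X. a.(a.a.(X + 0) + b.b.(0 + X))) :: ··a··> v1
Bisimilarity quotient blocks:
  B0 = {u0, u4, v0, v4, v5}
  B1 = {u1, v1}
  B2 = {u3, v3}
  B3 = {u2, v2}
u0 ∈ B0, v0 ∈ B0 → same block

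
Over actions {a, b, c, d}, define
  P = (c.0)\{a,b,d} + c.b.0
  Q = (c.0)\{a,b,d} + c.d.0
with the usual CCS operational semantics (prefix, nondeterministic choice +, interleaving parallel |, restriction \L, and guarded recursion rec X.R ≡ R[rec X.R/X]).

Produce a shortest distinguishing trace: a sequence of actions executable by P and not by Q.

Reachable graph of P (4 states):
  s0 = (c.0)\{a,b,d} + c.b.0 :: --c--▸ s1, --c--▸ s2
  s1 = 0\{a,b,d} :: stopped
  s2 = b.0 :: --b--▸ s3
  s3 = 0 :: stopped
Reachable graph of Q (4 states):
  t0 = (c.0)\{a,b,d} + c.d.0 :: --c--▸ t1, --c--▸ t2
  t1 = 0\{a,b,d} :: stopped
  t2 = d.0 :: --d--▸ t3
  t3 = 0 :: stopped
Trace ⟨cb⟩ through P, begin at {s0}:
  step 1 (c): {s1, s2}
  step 2 (b): {s3}
  — P admits the full trace.
Trace ⟨cb⟩ through Q, begin at {t0}:
  step 1 (c): {t1, t2}
  step 2 (b): ∅  — Q cannot continue

cb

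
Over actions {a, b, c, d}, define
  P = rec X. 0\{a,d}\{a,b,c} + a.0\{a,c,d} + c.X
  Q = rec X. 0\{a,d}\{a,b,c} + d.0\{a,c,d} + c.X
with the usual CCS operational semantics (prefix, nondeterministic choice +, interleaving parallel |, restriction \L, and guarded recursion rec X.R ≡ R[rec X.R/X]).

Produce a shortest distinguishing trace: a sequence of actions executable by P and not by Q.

LTS(P): 2 reachable states
  u0 = rec X. 0\{a,d}\{a,b,c} + a.0\{a,c,d} + c.X has moves -a-> u1, -c-> u0
  u1 = 0\{a,c,d} has moves ·
LTS(Q): 2 reachable states
  v0 = rec X. 0\{a,d}\{a,b,c} + d.0\{a,c,d} + c.X has moves -c-> v0, -d-> v1
  v1 = 0\{a,c,d} has moves ·
Run σ = ⟨a⟩ on P: start {u0}
  step 1 (a): {u1}
  — P admits the full trace.
Run σ = ⟨a⟩ on Q: start {v0}
  step 1 (a): ∅  — Q cannot continue

a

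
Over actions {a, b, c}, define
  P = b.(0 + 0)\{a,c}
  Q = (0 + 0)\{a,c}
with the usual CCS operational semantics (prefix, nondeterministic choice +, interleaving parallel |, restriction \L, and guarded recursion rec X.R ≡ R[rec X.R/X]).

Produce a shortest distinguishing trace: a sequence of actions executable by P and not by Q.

P's transition system — 2 states:
  p0 = b.(0 + 0)\{a,c} → -b-> p1
  p1 = (0 + 0)\{a,c} → deadlocked
Q's transition system — 1 states:
  q0 = (0 + 0)\{a,c} → deadlocked
Executing b from P (initial set {p0}):
  [1] b ⇒ {p1}
  — P admits the full trace.
Executing b from Q (initial set {q0}):
  [1] b ⇒ ∅ (Q stuck)

b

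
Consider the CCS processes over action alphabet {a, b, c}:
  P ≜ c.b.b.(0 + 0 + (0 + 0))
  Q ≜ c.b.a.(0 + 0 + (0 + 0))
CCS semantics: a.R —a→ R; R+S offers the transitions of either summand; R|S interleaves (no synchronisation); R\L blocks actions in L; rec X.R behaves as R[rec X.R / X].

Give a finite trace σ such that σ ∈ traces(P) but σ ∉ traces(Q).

Reachable graph of P (4 states):
  u0 = c.b.b.(0 + 0 + (0 + 0)) → ··c··> u1
  u1 = b.b.(0 + 0 + (0 + 0)) → ··b··> u2
  u2 = b.(0 + 0 + (0 + 0)) → ··b··> u3
  u3 = 0 + 0 + (0 + 0) → deadlocked
Reachable graph of Q (4 states):
  v0 = c.b.a.(0 + 0 + (0 + 0)) → ··c··> v1
  v1 = b.a.(0 + 0 + (0 + 0)) → ··b··> v2
  v2 = a.(0 + 0 + (0 + 0)) → ··a··> v3
  v3 = 0 + 0 + (0 + 0) → deadlocked
Executing cbb from P (initial set {u0}):
  step 1 (c): {u1}
  step 2 (b): {u2}
  step 3 (b): {u3}
  — P admits the full trace.
Executing cbb from Q (initial set {v0}):
  step 1 (c): {v1}
  step 2 (b): {v2}
  step 3 (b): no successor for Q

cbb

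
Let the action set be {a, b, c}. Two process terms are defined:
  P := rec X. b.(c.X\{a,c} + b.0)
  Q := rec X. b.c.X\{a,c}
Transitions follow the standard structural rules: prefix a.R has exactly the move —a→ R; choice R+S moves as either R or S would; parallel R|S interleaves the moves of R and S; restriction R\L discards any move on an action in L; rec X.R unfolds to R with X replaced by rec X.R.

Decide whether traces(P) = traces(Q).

P's transition system — 6 states:
  s0 = rec X. b.(c.X\{a,c} + b.0) has moves —b→ s1
  s1 = c.(rec X. b.(c.X\{a,c} + b.0))\{a,c} + b.0 has moves —b→ s2, —c→ s3
  s2 = 0 has moves ∅
  s3 = (rec X. b.(c.X\{a,c} + b.0))\{a,c} has moves —b→ s4
  s4 = (c.(rec X. b.(c.X\{a,c} + b.0))\{a,c} + b.0)\{a,c} has moves —b→ s5
  s5 = 0\{a,c} has moves ∅
Q's transition system — 4 states:
  t0 = rec X. b.c.X\{a,c} has moves —b→ t1
  t1 = c.(rec X. b.c.X\{a,c})\{a,c} has moves —c→ t2
  t2 = (rec X. b.c.X\{a,c})\{a,c} has moves —b→ t3
  t3 = (c.(rec X. b.c.X\{a,c})\{a,c})\{a,c} has moves ∅
Executing bb from P (initial set {s0}):
  after b @ step 1: {s1}
  after b @ step 2: {s2}
  ✓ P
Executing bb from Q (initial set {t0}):
  after b @ step 1: {t1}
  after b @ step 2: ∅ (Q stuck)

traces(P) ≠ traces(Q) — witness ⟨bb⟩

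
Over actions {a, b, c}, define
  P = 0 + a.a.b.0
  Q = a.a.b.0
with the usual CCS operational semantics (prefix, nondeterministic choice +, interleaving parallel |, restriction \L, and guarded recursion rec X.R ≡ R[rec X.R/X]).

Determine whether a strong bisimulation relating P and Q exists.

P ~ Q

Reachable graph of P (4 states):
  s0 = 0 + a.a.b.0 | ··a··> s1
  s1 = a.b.0 | ··a··> s2
  s2 = b.0 | ··b··> s3
  s3 = 0 | ∅
Reachable graph of Q (4 states):
  t0 = a.a.b.0 | ··a··> t1
  t1 = a.b.0 | ··a··> t2
  t2 = b.0 | ··b··> t3
  t3 = 0 | ∅
Coarsest stable partition (strong bisimilarity classes):
  B0 = {s0, t0}
  B1 = {s1, t1}
  B2 = {s2, t2}
  B3 = {s3, t3}
s0 ∈ B0, t0 ∈ B0 → same block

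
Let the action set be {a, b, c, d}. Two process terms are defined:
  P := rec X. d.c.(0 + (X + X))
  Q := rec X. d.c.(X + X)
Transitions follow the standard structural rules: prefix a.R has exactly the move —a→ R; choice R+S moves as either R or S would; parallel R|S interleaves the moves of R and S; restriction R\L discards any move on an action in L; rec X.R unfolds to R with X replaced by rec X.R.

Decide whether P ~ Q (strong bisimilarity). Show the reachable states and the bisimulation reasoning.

YES

P's transition system — 3 states:
  m0 = rec X. d.c.(0 + (X + X)) has moves -d-> m1
  m1 = c.(0 + ((rec X. d.c.(0 + (X + X))) + (rec X. d.c.(0 + (X + X))))) has moves -c-> m2
  m2 = 0 + ((rec X. d.c.(0 + (X + X))) + (rec X. d.c.(0 + (X + X)))) has moves -d-> m1
Q's transition system — 3 states:
  n0 = rec X. d.c.(X + X) has moves -d-> n1
  n1 = c.((rec X. d.c.(X + X)) + (rec X. d.c.(X + X))) has moves -c-> n2
  n2 = (rec X. d.c.(X + X)) + (rec X. d.c.(X + X)) has moves -d-> n1
Bisimilarity quotient blocks:
  B0 = {m0, m2, n0, n2}
  B1 = {m1, n1}
m0 ∈ B0, n0 ∈ B0 → same block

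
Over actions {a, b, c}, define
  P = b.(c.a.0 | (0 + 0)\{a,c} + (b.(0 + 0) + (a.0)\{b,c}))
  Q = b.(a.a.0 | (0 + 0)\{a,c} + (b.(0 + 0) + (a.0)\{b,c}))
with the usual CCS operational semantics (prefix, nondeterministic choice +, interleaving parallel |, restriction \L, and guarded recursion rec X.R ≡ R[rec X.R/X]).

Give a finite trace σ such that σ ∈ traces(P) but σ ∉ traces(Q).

bc

Reachable graph of P (6 states):
  s0 = b.(c.a.0 | (0 + 0)\{a,c} + (b.(0 + 0) + (a.0)\{b,c})) ⊢ —b→ s1
  s1 = c.a.0 | (0 + 0)\{a,c} + (b.(0 + 0) + (a.0)\{b,c}) ⊢ —a→ s2, —b→ s3, —c→ s4
  s2 = 0\{b,c} ⊢ deadlocked
  s3 = 0 + 0 ⊢ deadlocked
  s4 = a.0 | (0 + 0)\{a,c} ⊢ —a→ s5
  s5 = 0 | (0 + 0)\{a,c} ⊢ deadlocked
Reachable graph of Q (6 states):
  t0 = b.(a.a.0 | (0 + 0)\{a,c} + (b.(0 + 0) + (a.0)\{b,c})) ⊢ —b→ t1
  t1 = a.a.0 | (0 + 0)\{a,c} + (b.(0 + 0) + (a.0)\{b,c}) ⊢ —a→ t2, —a→ t3, —b→ t4
  t2 = 0\{b,c} ⊢ deadlocked
  t3 = a.0 | (0 + 0)\{a,c} ⊢ —a→ t5
  t4 = 0 + 0 ⊢ deadlocked
  t5 = 0 | (0 + 0)\{a,c} ⊢ deadlocked
Executing bc from P (initial set {s0}):
  [1] b ⇒ {s1}
  [2] c ⇒ {s4}
  — P admits the full trace.
Executing bc from Q (initial set {t0}):
  [1] b ⇒ {t1}
  [2] c ⇒ ∅  — Q cannot continue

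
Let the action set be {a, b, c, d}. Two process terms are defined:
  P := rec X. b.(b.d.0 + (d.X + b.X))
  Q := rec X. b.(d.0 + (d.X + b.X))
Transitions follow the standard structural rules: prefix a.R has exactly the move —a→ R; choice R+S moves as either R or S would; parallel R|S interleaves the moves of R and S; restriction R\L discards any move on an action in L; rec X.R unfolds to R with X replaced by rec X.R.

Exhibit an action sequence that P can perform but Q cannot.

P's transition system — 4 states:
  p0 = rec X. b.(b.d.0 + (d.X + b.X)) ⊢ ··b··> p1
  p1 = b.d.0 + (d.(rec X. b.(b.d.0 + (d.X + b.X))) + b.(rec X. b.(b.d.0 + (d.X + b.X)))) ⊢ ··b··> p0, ··b··> p2, ··d··> p0
  p2 = d.0 ⊢ ··d··> p3
  p3 = 0 ⊢ (no moves)
Q's transition system — 3 states:
  q0 = rec X. b.(d.0 + (d.X + b.X)) ⊢ ··b··> q1
  q1 = d.0 + (d.(rec X. b.(d.0 + (d.X + b.X))) + b.(rec X. b.(d.0 + (d.X + b.X)))) ⊢ ··b··> q0, ··d··> q0, ··d··> q2
  q2 = 0 ⊢ (no moves)
Run σ = ⟨bbd⟩ on P: start {p0}
  step 1 (b): {p1}
  step 2 (b): {p0, p2}
  step 3 (d): {p3}
  P completes σ.
Run σ = ⟨bbd⟩ on Q: start {q0}
  step 1 (b): {q1}
  step 2 (b): {q0}
  step 3 (d): no successor for Q

bbd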